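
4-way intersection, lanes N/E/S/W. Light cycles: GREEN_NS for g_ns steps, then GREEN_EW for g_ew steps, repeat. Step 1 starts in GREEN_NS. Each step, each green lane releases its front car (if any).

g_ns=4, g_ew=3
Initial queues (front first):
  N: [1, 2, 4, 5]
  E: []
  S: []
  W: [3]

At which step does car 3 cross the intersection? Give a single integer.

Step 1 [NS]: N:car1-GO,E:wait,S:empty,W:wait | queues: N=3 E=0 S=0 W=1
Step 2 [NS]: N:car2-GO,E:wait,S:empty,W:wait | queues: N=2 E=0 S=0 W=1
Step 3 [NS]: N:car4-GO,E:wait,S:empty,W:wait | queues: N=1 E=0 S=0 W=1
Step 4 [NS]: N:car5-GO,E:wait,S:empty,W:wait | queues: N=0 E=0 S=0 W=1
Step 5 [EW]: N:wait,E:empty,S:wait,W:car3-GO | queues: N=0 E=0 S=0 W=0
Car 3 crosses at step 5

5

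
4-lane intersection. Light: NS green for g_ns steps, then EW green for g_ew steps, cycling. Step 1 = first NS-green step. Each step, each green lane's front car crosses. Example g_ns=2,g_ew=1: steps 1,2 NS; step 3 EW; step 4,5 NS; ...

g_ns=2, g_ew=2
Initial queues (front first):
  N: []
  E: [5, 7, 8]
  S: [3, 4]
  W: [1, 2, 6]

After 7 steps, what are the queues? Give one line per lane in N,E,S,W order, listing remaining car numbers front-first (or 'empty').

Step 1 [NS]: N:empty,E:wait,S:car3-GO,W:wait | queues: N=0 E=3 S=1 W=3
Step 2 [NS]: N:empty,E:wait,S:car4-GO,W:wait | queues: N=0 E=3 S=0 W=3
Step 3 [EW]: N:wait,E:car5-GO,S:wait,W:car1-GO | queues: N=0 E=2 S=0 W=2
Step 4 [EW]: N:wait,E:car7-GO,S:wait,W:car2-GO | queues: N=0 E=1 S=0 W=1
Step 5 [NS]: N:empty,E:wait,S:empty,W:wait | queues: N=0 E=1 S=0 W=1
Step 6 [NS]: N:empty,E:wait,S:empty,W:wait | queues: N=0 E=1 S=0 W=1
Step 7 [EW]: N:wait,E:car8-GO,S:wait,W:car6-GO | queues: N=0 E=0 S=0 W=0

N: empty
E: empty
S: empty
W: empty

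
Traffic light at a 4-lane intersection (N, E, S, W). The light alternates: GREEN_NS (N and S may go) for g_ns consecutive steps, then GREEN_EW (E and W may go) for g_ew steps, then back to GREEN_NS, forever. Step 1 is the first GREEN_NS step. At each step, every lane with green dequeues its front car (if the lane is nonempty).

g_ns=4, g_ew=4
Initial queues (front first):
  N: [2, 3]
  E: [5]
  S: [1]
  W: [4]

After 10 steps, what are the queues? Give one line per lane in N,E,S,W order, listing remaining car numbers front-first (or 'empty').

Step 1 [NS]: N:car2-GO,E:wait,S:car1-GO,W:wait | queues: N=1 E=1 S=0 W=1
Step 2 [NS]: N:car3-GO,E:wait,S:empty,W:wait | queues: N=0 E=1 S=0 W=1
Step 3 [NS]: N:empty,E:wait,S:empty,W:wait | queues: N=0 E=1 S=0 W=1
Step 4 [NS]: N:empty,E:wait,S:empty,W:wait | queues: N=0 E=1 S=0 W=1
Step 5 [EW]: N:wait,E:car5-GO,S:wait,W:car4-GO | queues: N=0 E=0 S=0 W=0

N: empty
E: empty
S: empty
W: empty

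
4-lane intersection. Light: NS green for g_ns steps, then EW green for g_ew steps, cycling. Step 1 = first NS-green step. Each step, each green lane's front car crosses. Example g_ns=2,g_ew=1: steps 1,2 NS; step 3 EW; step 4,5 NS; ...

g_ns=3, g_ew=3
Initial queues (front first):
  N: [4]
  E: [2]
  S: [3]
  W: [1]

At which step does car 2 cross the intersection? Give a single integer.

Step 1 [NS]: N:car4-GO,E:wait,S:car3-GO,W:wait | queues: N=0 E=1 S=0 W=1
Step 2 [NS]: N:empty,E:wait,S:empty,W:wait | queues: N=0 E=1 S=0 W=1
Step 3 [NS]: N:empty,E:wait,S:empty,W:wait | queues: N=0 E=1 S=0 W=1
Step 4 [EW]: N:wait,E:car2-GO,S:wait,W:car1-GO | queues: N=0 E=0 S=0 W=0
Car 2 crosses at step 4

4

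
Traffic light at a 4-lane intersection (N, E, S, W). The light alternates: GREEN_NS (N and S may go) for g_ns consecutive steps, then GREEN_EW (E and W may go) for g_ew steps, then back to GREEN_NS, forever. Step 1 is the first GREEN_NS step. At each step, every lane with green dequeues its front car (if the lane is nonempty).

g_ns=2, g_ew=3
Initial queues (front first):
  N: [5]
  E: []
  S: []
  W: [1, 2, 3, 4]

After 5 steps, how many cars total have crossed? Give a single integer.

Step 1 [NS]: N:car5-GO,E:wait,S:empty,W:wait | queues: N=0 E=0 S=0 W=4
Step 2 [NS]: N:empty,E:wait,S:empty,W:wait | queues: N=0 E=0 S=0 W=4
Step 3 [EW]: N:wait,E:empty,S:wait,W:car1-GO | queues: N=0 E=0 S=0 W=3
Step 4 [EW]: N:wait,E:empty,S:wait,W:car2-GO | queues: N=0 E=0 S=0 W=2
Step 5 [EW]: N:wait,E:empty,S:wait,W:car3-GO | queues: N=0 E=0 S=0 W=1
Cars crossed by step 5: 4

Answer: 4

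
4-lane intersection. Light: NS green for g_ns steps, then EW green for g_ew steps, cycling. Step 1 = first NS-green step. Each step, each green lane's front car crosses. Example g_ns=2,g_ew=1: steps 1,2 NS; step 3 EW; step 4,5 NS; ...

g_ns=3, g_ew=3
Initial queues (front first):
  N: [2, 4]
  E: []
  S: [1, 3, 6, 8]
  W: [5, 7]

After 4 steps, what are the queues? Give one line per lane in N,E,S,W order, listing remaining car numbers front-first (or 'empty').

Step 1 [NS]: N:car2-GO,E:wait,S:car1-GO,W:wait | queues: N=1 E=0 S=3 W=2
Step 2 [NS]: N:car4-GO,E:wait,S:car3-GO,W:wait | queues: N=0 E=0 S=2 W=2
Step 3 [NS]: N:empty,E:wait,S:car6-GO,W:wait | queues: N=0 E=0 S=1 W=2
Step 4 [EW]: N:wait,E:empty,S:wait,W:car5-GO | queues: N=0 E=0 S=1 W=1

N: empty
E: empty
S: 8
W: 7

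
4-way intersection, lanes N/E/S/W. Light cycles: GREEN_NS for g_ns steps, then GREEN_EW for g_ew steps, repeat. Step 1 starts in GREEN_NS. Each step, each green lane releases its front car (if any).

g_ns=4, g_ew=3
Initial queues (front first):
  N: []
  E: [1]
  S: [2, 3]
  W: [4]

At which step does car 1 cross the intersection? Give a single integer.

Step 1 [NS]: N:empty,E:wait,S:car2-GO,W:wait | queues: N=0 E=1 S=1 W=1
Step 2 [NS]: N:empty,E:wait,S:car3-GO,W:wait | queues: N=0 E=1 S=0 W=1
Step 3 [NS]: N:empty,E:wait,S:empty,W:wait | queues: N=0 E=1 S=0 W=1
Step 4 [NS]: N:empty,E:wait,S:empty,W:wait | queues: N=0 E=1 S=0 W=1
Step 5 [EW]: N:wait,E:car1-GO,S:wait,W:car4-GO | queues: N=0 E=0 S=0 W=0
Car 1 crosses at step 5

5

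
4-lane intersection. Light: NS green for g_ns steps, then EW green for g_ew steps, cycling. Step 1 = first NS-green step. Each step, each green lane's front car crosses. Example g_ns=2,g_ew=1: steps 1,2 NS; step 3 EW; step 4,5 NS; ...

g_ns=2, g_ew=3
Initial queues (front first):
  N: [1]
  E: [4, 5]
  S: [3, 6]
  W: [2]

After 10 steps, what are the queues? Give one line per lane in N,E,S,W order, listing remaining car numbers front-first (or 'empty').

Step 1 [NS]: N:car1-GO,E:wait,S:car3-GO,W:wait | queues: N=0 E=2 S=1 W=1
Step 2 [NS]: N:empty,E:wait,S:car6-GO,W:wait | queues: N=0 E=2 S=0 W=1
Step 3 [EW]: N:wait,E:car4-GO,S:wait,W:car2-GO | queues: N=0 E=1 S=0 W=0
Step 4 [EW]: N:wait,E:car5-GO,S:wait,W:empty | queues: N=0 E=0 S=0 W=0

N: empty
E: empty
S: empty
W: empty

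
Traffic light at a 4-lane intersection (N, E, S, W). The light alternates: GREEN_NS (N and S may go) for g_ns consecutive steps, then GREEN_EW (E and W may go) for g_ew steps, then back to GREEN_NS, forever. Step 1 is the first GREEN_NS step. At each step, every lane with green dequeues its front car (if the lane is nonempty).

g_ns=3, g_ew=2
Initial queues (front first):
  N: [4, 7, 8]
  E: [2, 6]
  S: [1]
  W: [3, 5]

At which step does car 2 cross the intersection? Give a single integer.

Step 1 [NS]: N:car4-GO,E:wait,S:car1-GO,W:wait | queues: N=2 E=2 S=0 W=2
Step 2 [NS]: N:car7-GO,E:wait,S:empty,W:wait | queues: N=1 E=2 S=0 W=2
Step 3 [NS]: N:car8-GO,E:wait,S:empty,W:wait | queues: N=0 E=2 S=0 W=2
Step 4 [EW]: N:wait,E:car2-GO,S:wait,W:car3-GO | queues: N=0 E=1 S=0 W=1
Step 5 [EW]: N:wait,E:car6-GO,S:wait,W:car5-GO | queues: N=0 E=0 S=0 W=0
Car 2 crosses at step 4

4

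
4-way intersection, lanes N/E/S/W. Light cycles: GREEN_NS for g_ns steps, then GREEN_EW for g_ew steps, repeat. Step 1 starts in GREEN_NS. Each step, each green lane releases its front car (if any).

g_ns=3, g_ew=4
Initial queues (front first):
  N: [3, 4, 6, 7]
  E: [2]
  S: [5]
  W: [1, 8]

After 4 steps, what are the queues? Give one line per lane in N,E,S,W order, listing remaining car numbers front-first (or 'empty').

Step 1 [NS]: N:car3-GO,E:wait,S:car5-GO,W:wait | queues: N=3 E=1 S=0 W=2
Step 2 [NS]: N:car4-GO,E:wait,S:empty,W:wait | queues: N=2 E=1 S=0 W=2
Step 3 [NS]: N:car6-GO,E:wait,S:empty,W:wait | queues: N=1 E=1 S=0 W=2
Step 4 [EW]: N:wait,E:car2-GO,S:wait,W:car1-GO | queues: N=1 E=0 S=0 W=1

N: 7
E: empty
S: empty
W: 8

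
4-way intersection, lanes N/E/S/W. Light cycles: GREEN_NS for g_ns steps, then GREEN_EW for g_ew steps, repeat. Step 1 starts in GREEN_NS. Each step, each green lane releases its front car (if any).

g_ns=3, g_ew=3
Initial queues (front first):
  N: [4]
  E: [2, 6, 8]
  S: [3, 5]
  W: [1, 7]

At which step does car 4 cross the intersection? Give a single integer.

Step 1 [NS]: N:car4-GO,E:wait,S:car3-GO,W:wait | queues: N=0 E=3 S=1 W=2
Step 2 [NS]: N:empty,E:wait,S:car5-GO,W:wait | queues: N=0 E=3 S=0 W=2
Step 3 [NS]: N:empty,E:wait,S:empty,W:wait | queues: N=0 E=3 S=0 W=2
Step 4 [EW]: N:wait,E:car2-GO,S:wait,W:car1-GO | queues: N=0 E=2 S=0 W=1
Step 5 [EW]: N:wait,E:car6-GO,S:wait,W:car7-GO | queues: N=0 E=1 S=0 W=0
Step 6 [EW]: N:wait,E:car8-GO,S:wait,W:empty | queues: N=0 E=0 S=0 W=0
Car 4 crosses at step 1

1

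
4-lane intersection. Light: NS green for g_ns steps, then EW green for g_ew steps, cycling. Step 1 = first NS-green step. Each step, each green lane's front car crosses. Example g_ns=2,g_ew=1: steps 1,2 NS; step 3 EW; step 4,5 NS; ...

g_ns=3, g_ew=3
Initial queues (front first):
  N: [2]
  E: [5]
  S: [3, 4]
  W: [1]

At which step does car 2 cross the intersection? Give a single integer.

Step 1 [NS]: N:car2-GO,E:wait,S:car3-GO,W:wait | queues: N=0 E=1 S=1 W=1
Step 2 [NS]: N:empty,E:wait,S:car4-GO,W:wait | queues: N=0 E=1 S=0 W=1
Step 3 [NS]: N:empty,E:wait,S:empty,W:wait | queues: N=0 E=1 S=0 W=1
Step 4 [EW]: N:wait,E:car5-GO,S:wait,W:car1-GO | queues: N=0 E=0 S=0 W=0
Car 2 crosses at step 1

1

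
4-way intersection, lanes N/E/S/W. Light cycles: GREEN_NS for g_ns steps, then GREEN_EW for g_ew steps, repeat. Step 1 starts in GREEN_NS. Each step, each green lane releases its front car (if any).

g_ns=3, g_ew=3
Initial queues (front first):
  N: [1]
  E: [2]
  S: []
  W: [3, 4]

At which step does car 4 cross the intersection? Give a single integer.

Step 1 [NS]: N:car1-GO,E:wait,S:empty,W:wait | queues: N=0 E=1 S=0 W=2
Step 2 [NS]: N:empty,E:wait,S:empty,W:wait | queues: N=0 E=1 S=0 W=2
Step 3 [NS]: N:empty,E:wait,S:empty,W:wait | queues: N=0 E=1 S=0 W=2
Step 4 [EW]: N:wait,E:car2-GO,S:wait,W:car3-GO | queues: N=0 E=0 S=0 W=1
Step 5 [EW]: N:wait,E:empty,S:wait,W:car4-GO | queues: N=0 E=0 S=0 W=0
Car 4 crosses at step 5

5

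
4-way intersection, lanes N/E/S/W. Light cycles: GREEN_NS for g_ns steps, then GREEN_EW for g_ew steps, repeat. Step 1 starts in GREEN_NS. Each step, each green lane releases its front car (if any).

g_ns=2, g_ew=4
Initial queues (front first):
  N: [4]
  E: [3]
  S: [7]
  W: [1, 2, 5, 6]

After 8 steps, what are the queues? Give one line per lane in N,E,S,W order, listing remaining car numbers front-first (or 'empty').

Step 1 [NS]: N:car4-GO,E:wait,S:car7-GO,W:wait | queues: N=0 E=1 S=0 W=4
Step 2 [NS]: N:empty,E:wait,S:empty,W:wait | queues: N=0 E=1 S=0 W=4
Step 3 [EW]: N:wait,E:car3-GO,S:wait,W:car1-GO | queues: N=0 E=0 S=0 W=3
Step 4 [EW]: N:wait,E:empty,S:wait,W:car2-GO | queues: N=0 E=0 S=0 W=2
Step 5 [EW]: N:wait,E:empty,S:wait,W:car5-GO | queues: N=0 E=0 S=0 W=1
Step 6 [EW]: N:wait,E:empty,S:wait,W:car6-GO | queues: N=0 E=0 S=0 W=0

N: empty
E: empty
S: empty
W: empty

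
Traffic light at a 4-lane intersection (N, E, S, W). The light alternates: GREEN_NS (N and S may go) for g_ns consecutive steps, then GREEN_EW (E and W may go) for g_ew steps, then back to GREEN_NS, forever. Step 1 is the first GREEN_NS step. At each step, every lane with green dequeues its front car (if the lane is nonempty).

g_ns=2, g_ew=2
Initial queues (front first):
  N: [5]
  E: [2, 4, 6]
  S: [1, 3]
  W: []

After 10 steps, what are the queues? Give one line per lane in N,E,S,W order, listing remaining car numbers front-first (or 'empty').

Step 1 [NS]: N:car5-GO,E:wait,S:car1-GO,W:wait | queues: N=0 E=3 S=1 W=0
Step 2 [NS]: N:empty,E:wait,S:car3-GO,W:wait | queues: N=0 E=3 S=0 W=0
Step 3 [EW]: N:wait,E:car2-GO,S:wait,W:empty | queues: N=0 E=2 S=0 W=0
Step 4 [EW]: N:wait,E:car4-GO,S:wait,W:empty | queues: N=0 E=1 S=0 W=0
Step 5 [NS]: N:empty,E:wait,S:empty,W:wait | queues: N=0 E=1 S=0 W=0
Step 6 [NS]: N:empty,E:wait,S:empty,W:wait | queues: N=0 E=1 S=0 W=0
Step 7 [EW]: N:wait,E:car6-GO,S:wait,W:empty | queues: N=0 E=0 S=0 W=0

N: empty
E: empty
S: empty
W: empty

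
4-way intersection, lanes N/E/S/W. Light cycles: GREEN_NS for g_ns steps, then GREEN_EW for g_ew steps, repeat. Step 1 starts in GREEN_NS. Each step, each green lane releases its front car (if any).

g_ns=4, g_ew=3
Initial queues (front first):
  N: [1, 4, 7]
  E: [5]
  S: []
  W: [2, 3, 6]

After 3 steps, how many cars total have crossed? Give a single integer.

Step 1 [NS]: N:car1-GO,E:wait,S:empty,W:wait | queues: N=2 E=1 S=0 W=3
Step 2 [NS]: N:car4-GO,E:wait,S:empty,W:wait | queues: N=1 E=1 S=0 W=3
Step 3 [NS]: N:car7-GO,E:wait,S:empty,W:wait | queues: N=0 E=1 S=0 W=3
Cars crossed by step 3: 3

Answer: 3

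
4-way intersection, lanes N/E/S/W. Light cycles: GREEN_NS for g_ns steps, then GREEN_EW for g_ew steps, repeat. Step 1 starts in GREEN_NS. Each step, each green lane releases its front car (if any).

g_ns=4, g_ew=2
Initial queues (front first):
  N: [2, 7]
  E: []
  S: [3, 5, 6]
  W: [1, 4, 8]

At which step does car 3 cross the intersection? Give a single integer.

Step 1 [NS]: N:car2-GO,E:wait,S:car3-GO,W:wait | queues: N=1 E=0 S=2 W=3
Step 2 [NS]: N:car7-GO,E:wait,S:car5-GO,W:wait | queues: N=0 E=0 S=1 W=3
Step 3 [NS]: N:empty,E:wait,S:car6-GO,W:wait | queues: N=0 E=0 S=0 W=3
Step 4 [NS]: N:empty,E:wait,S:empty,W:wait | queues: N=0 E=0 S=0 W=3
Step 5 [EW]: N:wait,E:empty,S:wait,W:car1-GO | queues: N=0 E=0 S=0 W=2
Step 6 [EW]: N:wait,E:empty,S:wait,W:car4-GO | queues: N=0 E=0 S=0 W=1
Step 7 [NS]: N:empty,E:wait,S:empty,W:wait | queues: N=0 E=0 S=0 W=1
Step 8 [NS]: N:empty,E:wait,S:empty,W:wait | queues: N=0 E=0 S=0 W=1
Step 9 [NS]: N:empty,E:wait,S:empty,W:wait | queues: N=0 E=0 S=0 W=1
Step 10 [NS]: N:empty,E:wait,S:empty,W:wait | queues: N=0 E=0 S=0 W=1
Step 11 [EW]: N:wait,E:empty,S:wait,W:car8-GO | queues: N=0 E=0 S=0 W=0
Car 3 crosses at step 1

1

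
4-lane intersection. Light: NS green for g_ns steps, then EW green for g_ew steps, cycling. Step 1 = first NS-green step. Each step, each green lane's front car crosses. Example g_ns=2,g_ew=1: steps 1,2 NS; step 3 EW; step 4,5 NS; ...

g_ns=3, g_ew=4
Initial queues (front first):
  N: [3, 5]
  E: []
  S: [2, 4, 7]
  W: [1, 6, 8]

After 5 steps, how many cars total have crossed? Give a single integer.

Answer: 7

Derivation:
Step 1 [NS]: N:car3-GO,E:wait,S:car2-GO,W:wait | queues: N=1 E=0 S=2 W=3
Step 2 [NS]: N:car5-GO,E:wait,S:car4-GO,W:wait | queues: N=0 E=0 S=1 W=3
Step 3 [NS]: N:empty,E:wait,S:car7-GO,W:wait | queues: N=0 E=0 S=0 W=3
Step 4 [EW]: N:wait,E:empty,S:wait,W:car1-GO | queues: N=0 E=0 S=0 W=2
Step 5 [EW]: N:wait,E:empty,S:wait,W:car6-GO | queues: N=0 E=0 S=0 W=1
Cars crossed by step 5: 7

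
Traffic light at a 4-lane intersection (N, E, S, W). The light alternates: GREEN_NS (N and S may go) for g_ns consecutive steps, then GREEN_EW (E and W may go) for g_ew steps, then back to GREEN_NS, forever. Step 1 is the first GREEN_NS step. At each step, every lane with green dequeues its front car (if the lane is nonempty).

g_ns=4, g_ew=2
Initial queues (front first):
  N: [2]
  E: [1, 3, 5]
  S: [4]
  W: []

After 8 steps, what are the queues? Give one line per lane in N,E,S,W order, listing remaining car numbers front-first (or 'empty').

Step 1 [NS]: N:car2-GO,E:wait,S:car4-GO,W:wait | queues: N=0 E=3 S=0 W=0
Step 2 [NS]: N:empty,E:wait,S:empty,W:wait | queues: N=0 E=3 S=0 W=0
Step 3 [NS]: N:empty,E:wait,S:empty,W:wait | queues: N=0 E=3 S=0 W=0
Step 4 [NS]: N:empty,E:wait,S:empty,W:wait | queues: N=0 E=3 S=0 W=0
Step 5 [EW]: N:wait,E:car1-GO,S:wait,W:empty | queues: N=0 E=2 S=0 W=0
Step 6 [EW]: N:wait,E:car3-GO,S:wait,W:empty | queues: N=0 E=1 S=0 W=0
Step 7 [NS]: N:empty,E:wait,S:empty,W:wait | queues: N=0 E=1 S=0 W=0
Step 8 [NS]: N:empty,E:wait,S:empty,W:wait | queues: N=0 E=1 S=0 W=0

N: empty
E: 5
S: empty
W: empty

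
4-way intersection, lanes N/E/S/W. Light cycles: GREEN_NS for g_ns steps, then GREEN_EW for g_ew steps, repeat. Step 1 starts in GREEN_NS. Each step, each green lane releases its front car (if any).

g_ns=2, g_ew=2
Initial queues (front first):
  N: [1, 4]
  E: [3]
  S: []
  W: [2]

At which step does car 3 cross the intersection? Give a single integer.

Step 1 [NS]: N:car1-GO,E:wait,S:empty,W:wait | queues: N=1 E=1 S=0 W=1
Step 2 [NS]: N:car4-GO,E:wait,S:empty,W:wait | queues: N=0 E=1 S=0 W=1
Step 3 [EW]: N:wait,E:car3-GO,S:wait,W:car2-GO | queues: N=0 E=0 S=0 W=0
Car 3 crosses at step 3

3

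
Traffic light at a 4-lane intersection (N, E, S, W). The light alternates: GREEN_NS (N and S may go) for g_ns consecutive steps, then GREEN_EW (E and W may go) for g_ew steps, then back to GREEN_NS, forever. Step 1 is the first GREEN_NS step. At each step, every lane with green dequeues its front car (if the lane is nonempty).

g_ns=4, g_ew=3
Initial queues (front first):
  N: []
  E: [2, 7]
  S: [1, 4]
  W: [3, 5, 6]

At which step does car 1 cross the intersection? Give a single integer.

Step 1 [NS]: N:empty,E:wait,S:car1-GO,W:wait | queues: N=0 E=2 S=1 W=3
Step 2 [NS]: N:empty,E:wait,S:car4-GO,W:wait | queues: N=0 E=2 S=0 W=3
Step 3 [NS]: N:empty,E:wait,S:empty,W:wait | queues: N=0 E=2 S=0 W=3
Step 4 [NS]: N:empty,E:wait,S:empty,W:wait | queues: N=0 E=2 S=0 W=3
Step 5 [EW]: N:wait,E:car2-GO,S:wait,W:car3-GO | queues: N=0 E=1 S=0 W=2
Step 6 [EW]: N:wait,E:car7-GO,S:wait,W:car5-GO | queues: N=0 E=0 S=0 W=1
Step 7 [EW]: N:wait,E:empty,S:wait,W:car6-GO | queues: N=0 E=0 S=0 W=0
Car 1 crosses at step 1

1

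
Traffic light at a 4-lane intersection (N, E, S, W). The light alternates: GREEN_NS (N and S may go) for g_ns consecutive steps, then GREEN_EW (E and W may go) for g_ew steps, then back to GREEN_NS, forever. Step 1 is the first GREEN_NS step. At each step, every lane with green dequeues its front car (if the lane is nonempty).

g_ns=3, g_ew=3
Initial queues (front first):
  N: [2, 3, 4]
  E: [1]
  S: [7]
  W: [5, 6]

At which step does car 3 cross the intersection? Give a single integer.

Step 1 [NS]: N:car2-GO,E:wait,S:car7-GO,W:wait | queues: N=2 E=1 S=0 W=2
Step 2 [NS]: N:car3-GO,E:wait,S:empty,W:wait | queues: N=1 E=1 S=0 W=2
Step 3 [NS]: N:car4-GO,E:wait,S:empty,W:wait | queues: N=0 E=1 S=0 W=2
Step 4 [EW]: N:wait,E:car1-GO,S:wait,W:car5-GO | queues: N=0 E=0 S=0 W=1
Step 5 [EW]: N:wait,E:empty,S:wait,W:car6-GO | queues: N=0 E=0 S=0 W=0
Car 3 crosses at step 2

2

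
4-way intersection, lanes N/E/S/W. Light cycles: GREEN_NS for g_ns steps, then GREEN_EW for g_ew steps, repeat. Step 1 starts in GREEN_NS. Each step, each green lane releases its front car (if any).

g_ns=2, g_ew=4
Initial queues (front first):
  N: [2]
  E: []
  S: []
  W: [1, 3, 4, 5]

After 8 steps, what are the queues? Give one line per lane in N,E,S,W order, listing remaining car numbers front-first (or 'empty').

Step 1 [NS]: N:car2-GO,E:wait,S:empty,W:wait | queues: N=0 E=0 S=0 W=4
Step 2 [NS]: N:empty,E:wait,S:empty,W:wait | queues: N=0 E=0 S=0 W=4
Step 3 [EW]: N:wait,E:empty,S:wait,W:car1-GO | queues: N=0 E=0 S=0 W=3
Step 4 [EW]: N:wait,E:empty,S:wait,W:car3-GO | queues: N=0 E=0 S=0 W=2
Step 5 [EW]: N:wait,E:empty,S:wait,W:car4-GO | queues: N=0 E=0 S=0 W=1
Step 6 [EW]: N:wait,E:empty,S:wait,W:car5-GO | queues: N=0 E=0 S=0 W=0

N: empty
E: empty
S: empty
W: empty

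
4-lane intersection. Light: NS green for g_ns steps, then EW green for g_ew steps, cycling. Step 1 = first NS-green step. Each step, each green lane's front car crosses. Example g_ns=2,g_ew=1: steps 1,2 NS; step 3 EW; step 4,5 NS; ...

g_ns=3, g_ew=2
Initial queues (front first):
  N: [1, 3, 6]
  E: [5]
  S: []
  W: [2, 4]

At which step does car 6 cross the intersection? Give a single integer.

Step 1 [NS]: N:car1-GO,E:wait,S:empty,W:wait | queues: N=2 E=1 S=0 W=2
Step 2 [NS]: N:car3-GO,E:wait,S:empty,W:wait | queues: N=1 E=1 S=0 W=2
Step 3 [NS]: N:car6-GO,E:wait,S:empty,W:wait | queues: N=0 E=1 S=0 W=2
Step 4 [EW]: N:wait,E:car5-GO,S:wait,W:car2-GO | queues: N=0 E=0 S=0 W=1
Step 5 [EW]: N:wait,E:empty,S:wait,W:car4-GO | queues: N=0 E=0 S=0 W=0
Car 6 crosses at step 3

3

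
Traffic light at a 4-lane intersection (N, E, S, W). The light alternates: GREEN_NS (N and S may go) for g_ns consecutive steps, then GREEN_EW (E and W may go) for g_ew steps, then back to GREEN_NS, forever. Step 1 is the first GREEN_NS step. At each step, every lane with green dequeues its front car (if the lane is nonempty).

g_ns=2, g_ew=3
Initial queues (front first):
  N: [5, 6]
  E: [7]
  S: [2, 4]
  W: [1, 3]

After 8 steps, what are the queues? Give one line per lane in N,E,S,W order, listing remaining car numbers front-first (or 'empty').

Step 1 [NS]: N:car5-GO,E:wait,S:car2-GO,W:wait | queues: N=1 E=1 S=1 W=2
Step 2 [NS]: N:car6-GO,E:wait,S:car4-GO,W:wait | queues: N=0 E=1 S=0 W=2
Step 3 [EW]: N:wait,E:car7-GO,S:wait,W:car1-GO | queues: N=0 E=0 S=0 W=1
Step 4 [EW]: N:wait,E:empty,S:wait,W:car3-GO | queues: N=0 E=0 S=0 W=0

N: empty
E: empty
S: empty
W: empty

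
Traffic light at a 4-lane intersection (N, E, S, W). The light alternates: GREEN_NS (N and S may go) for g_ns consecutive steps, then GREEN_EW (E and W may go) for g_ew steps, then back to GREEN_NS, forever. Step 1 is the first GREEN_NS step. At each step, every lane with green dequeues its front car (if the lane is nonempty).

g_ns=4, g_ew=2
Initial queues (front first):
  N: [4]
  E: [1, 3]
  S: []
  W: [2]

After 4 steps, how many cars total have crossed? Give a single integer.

Step 1 [NS]: N:car4-GO,E:wait,S:empty,W:wait | queues: N=0 E=2 S=0 W=1
Step 2 [NS]: N:empty,E:wait,S:empty,W:wait | queues: N=0 E=2 S=0 W=1
Step 3 [NS]: N:empty,E:wait,S:empty,W:wait | queues: N=0 E=2 S=0 W=1
Step 4 [NS]: N:empty,E:wait,S:empty,W:wait | queues: N=0 E=2 S=0 W=1
Cars crossed by step 4: 1

Answer: 1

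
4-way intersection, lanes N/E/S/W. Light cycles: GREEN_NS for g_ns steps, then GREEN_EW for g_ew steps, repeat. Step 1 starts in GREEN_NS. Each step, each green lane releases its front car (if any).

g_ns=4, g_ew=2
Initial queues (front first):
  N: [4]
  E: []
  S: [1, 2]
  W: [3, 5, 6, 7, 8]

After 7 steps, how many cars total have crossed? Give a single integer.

Step 1 [NS]: N:car4-GO,E:wait,S:car1-GO,W:wait | queues: N=0 E=0 S=1 W=5
Step 2 [NS]: N:empty,E:wait,S:car2-GO,W:wait | queues: N=0 E=0 S=0 W=5
Step 3 [NS]: N:empty,E:wait,S:empty,W:wait | queues: N=0 E=0 S=0 W=5
Step 4 [NS]: N:empty,E:wait,S:empty,W:wait | queues: N=0 E=0 S=0 W=5
Step 5 [EW]: N:wait,E:empty,S:wait,W:car3-GO | queues: N=0 E=0 S=0 W=4
Step 6 [EW]: N:wait,E:empty,S:wait,W:car5-GO | queues: N=0 E=0 S=0 W=3
Step 7 [NS]: N:empty,E:wait,S:empty,W:wait | queues: N=0 E=0 S=0 W=3
Cars crossed by step 7: 5

Answer: 5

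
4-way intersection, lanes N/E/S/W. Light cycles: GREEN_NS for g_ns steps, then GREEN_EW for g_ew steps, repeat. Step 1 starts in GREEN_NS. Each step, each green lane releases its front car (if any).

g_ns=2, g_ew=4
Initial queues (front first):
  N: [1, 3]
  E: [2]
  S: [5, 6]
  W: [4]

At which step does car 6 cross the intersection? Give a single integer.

Step 1 [NS]: N:car1-GO,E:wait,S:car5-GO,W:wait | queues: N=1 E=1 S=1 W=1
Step 2 [NS]: N:car3-GO,E:wait,S:car6-GO,W:wait | queues: N=0 E=1 S=0 W=1
Step 3 [EW]: N:wait,E:car2-GO,S:wait,W:car4-GO | queues: N=0 E=0 S=0 W=0
Car 6 crosses at step 2

2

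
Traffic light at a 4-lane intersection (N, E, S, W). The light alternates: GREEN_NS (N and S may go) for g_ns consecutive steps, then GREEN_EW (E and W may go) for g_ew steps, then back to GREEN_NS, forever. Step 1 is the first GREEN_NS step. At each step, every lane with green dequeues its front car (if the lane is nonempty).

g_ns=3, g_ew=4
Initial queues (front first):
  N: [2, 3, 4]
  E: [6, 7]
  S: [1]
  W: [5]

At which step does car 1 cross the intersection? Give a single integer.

Step 1 [NS]: N:car2-GO,E:wait,S:car1-GO,W:wait | queues: N=2 E=2 S=0 W=1
Step 2 [NS]: N:car3-GO,E:wait,S:empty,W:wait | queues: N=1 E=2 S=0 W=1
Step 3 [NS]: N:car4-GO,E:wait,S:empty,W:wait | queues: N=0 E=2 S=0 W=1
Step 4 [EW]: N:wait,E:car6-GO,S:wait,W:car5-GO | queues: N=0 E=1 S=0 W=0
Step 5 [EW]: N:wait,E:car7-GO,S:wait,W:empty | queues: N=0 E=0 S=0 W=0
Car 1 crosses at step 1

1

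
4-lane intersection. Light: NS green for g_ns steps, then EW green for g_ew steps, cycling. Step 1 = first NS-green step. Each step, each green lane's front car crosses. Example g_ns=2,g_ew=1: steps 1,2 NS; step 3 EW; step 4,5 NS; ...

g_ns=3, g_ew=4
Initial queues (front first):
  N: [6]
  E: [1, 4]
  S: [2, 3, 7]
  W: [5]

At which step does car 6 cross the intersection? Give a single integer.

Step 1 [NS]: N:car6-GO,E:wait,S:car2-GO,W:wait | queues: N=0 E=2 S=2 W=1
Step 2 [NS]: N:empty,E:wait,S:car3-GO,W:wait | queues: N=0 E=2 S=1 W=1
Step 3 [NS]: N:empty,E:wait,S:car7-GO,W:wait | queues: N=0 E=2 S=0 W=1
Step 4 [EW]: N:wait,E:car1-GO,S:wait,W:car5-GO | queues: N=0 E=1 S=0 W=0
Step 5 [EW]: N:wait,E:car4-GO,S:wait,W:empty | queues: N=0 E=0 S=0 W=0
Car 6 crosses at step 1

1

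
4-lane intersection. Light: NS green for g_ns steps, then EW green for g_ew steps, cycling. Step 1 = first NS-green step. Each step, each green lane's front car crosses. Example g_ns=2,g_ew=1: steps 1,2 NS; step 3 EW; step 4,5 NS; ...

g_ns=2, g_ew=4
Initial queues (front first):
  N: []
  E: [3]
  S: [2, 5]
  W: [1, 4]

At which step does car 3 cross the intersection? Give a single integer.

Step 1 [NS]: N:empty,E:wait,S:car2-GO,W:wait | queues: N=0 E=1 S=1 W=2
Step 2 [NS]: N:empty,E:wait,S:car5-GO,W:wait | queues: N=0 E=1 S=0 W=2
Step 3 [EW]: N:wait,E:car3-GO,S:wait,W:car1-GO | queues: N=0 E=0 S=0 W=1
Step 4 [EW]: N:wait,E:empty,S:wait,W:car4-GO | queues: N=0 E=0 S=0 W=0
Car 3 crosses at step 3

3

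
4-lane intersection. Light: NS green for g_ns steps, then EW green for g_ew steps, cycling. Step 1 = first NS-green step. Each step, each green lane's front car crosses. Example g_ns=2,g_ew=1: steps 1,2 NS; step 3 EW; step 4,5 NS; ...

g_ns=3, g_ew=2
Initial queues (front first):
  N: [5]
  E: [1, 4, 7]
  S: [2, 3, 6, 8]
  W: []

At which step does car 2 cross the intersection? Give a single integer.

Step 1 [NS]: N:car5-GO,E:wait,S:car2-GO,W:wait | queues: N=0 E=3 S=3 W=0
Step 2 [NS]: N:empty,E:wait,S:car3-GO,W:wait | queues: N=0 E=3 S=2 W=0
Step 3 [NS]: N:empty,E:wait,S:car6-GO,W:wait | queues: N=0 E=3 S=1 W=0
Step 4 [EW]: N:wait,E:car1-GO,S:wait,W:empty | queues: N=0 E=2 S=1 W=0
Step 5 [EW]: N:wait,E:car4-GO,S:wait,W:empty | queues: N=0 E=1 S=1 W=0
Step 6 [NS]: N:empty,E:wait,S:car8-GO,W:wait | queues: N=0 E=1 S=0 W=0
Step 7 [NS]: N:empty,E:wait,S:empty,W:wait | queues: N=0 E=1 S=0 W=0
Step 8 [NS]: N:empty,E:wait,S:empty,W:wait | queues: N=0 E=1 S=0 W=0
Step 9 [EW]: N:wait,E:car7-GO,S:wait,W:empty | queues: N=0 E=0 S=0 W=0
Car 2 crosses at step 1

1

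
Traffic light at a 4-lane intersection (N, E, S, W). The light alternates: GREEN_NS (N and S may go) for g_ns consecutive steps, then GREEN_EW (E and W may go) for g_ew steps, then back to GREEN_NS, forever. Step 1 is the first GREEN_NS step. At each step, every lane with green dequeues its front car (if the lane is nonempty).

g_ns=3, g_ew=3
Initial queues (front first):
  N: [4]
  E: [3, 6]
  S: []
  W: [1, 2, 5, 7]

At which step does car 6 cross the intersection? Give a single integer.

Step 1 [NS]: N:car4-GO,E:wait,S:empty,W:wait | queues: N=0 E=2 S=0 W=4
Step 2 [NS]: N:empty,E:wait,S:empty,W:wait | queues: N=0 E=2 S=0 W=4
Step 3 [NS]: N:empty,E:wait,S:empty,W:wait | queues: N=0 E=2 S=0 W=4
Step 4 [EW]: N:wait,E:car3-GO,S:wait,W:car1-GO | queues: N=0 E=1 S=0 W=3
Step 5 [EW]: N:wait,E:car6-GO,S:wait,W:car2-GO | queues: N=0 E=0 S=0 W=2
Step 6 [EW]: N:wait,E:empty,S:wait,W:car5-GO | queues: N=0 E=0 S=0 W=1
Step 7 [NS]: N:empty,E:wait,S:empty,W:wait | queues: N=0 E=0 S=0 W=1
Step 8 [NS]: N:empty,E:wait,S:empty,W:wait | queues: N=0 E=0 S=0 W=1
Step 9 [NS]: N:empty,E:wait,S:empty,W:wait | queues: N=0 E=0 S=0 W=1
Step 10 [EW]: N:wait,E:empty,S:wait,W:car7-GO | queues: N=0 E=0 S=0 W=0
Car 6 crosses at step 5

5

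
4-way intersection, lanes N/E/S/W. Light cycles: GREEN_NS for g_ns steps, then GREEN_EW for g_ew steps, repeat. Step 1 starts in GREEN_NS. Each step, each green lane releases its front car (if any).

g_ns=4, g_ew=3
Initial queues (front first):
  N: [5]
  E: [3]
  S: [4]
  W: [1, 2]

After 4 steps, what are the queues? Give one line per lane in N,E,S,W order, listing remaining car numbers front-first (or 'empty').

Step 1 [NS]: N:car5-GO,E:wait,S:car4-GO,W:wait | queues: N=0 E=1 S=0 W=2
Step 2 [NS]: N:empty,E:wait,S:empty,W:wait | queues: N=0 E=1 S=0 W=2
Step 3 [NS]: N:empty,E:wait,S:empty,W:wait | queues: N=0 E=1 S=0 W=2
Step 4 [NS]: N:empty,E:wait,S:empty,W:wait | queues: N=0 E=1 S=0 W=2

N: empty
E: 3
S: empty
W: 1 2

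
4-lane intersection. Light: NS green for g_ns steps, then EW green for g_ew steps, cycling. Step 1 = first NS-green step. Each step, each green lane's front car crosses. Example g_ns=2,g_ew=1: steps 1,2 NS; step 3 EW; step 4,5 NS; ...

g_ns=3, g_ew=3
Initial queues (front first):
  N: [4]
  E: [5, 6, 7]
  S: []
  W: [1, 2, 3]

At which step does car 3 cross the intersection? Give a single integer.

Step 1 [NS]: N:car4-GO,E:wait,S:empty,W:wait | queues: N=0 E=3 S=0 W=3
Step 2 [NS]: N:empty,E:wait,S:empty,W:wait | queues: N=0 E=3 S=0 W=3
Step 3 [NS]: N:empty,E:wait,S:empty,W:wait | queues: N=0 E=3 S=0 W=3
Step 4 [EW]: N:wait,E:car5-GO,S:wait,W:car1-GO | queues: N=0 E=2 S=0 W=2
Step 5 [EW]: N:wait,E:car6-GO,S:wait,W:car2-GO | queues: N=0 E=1 S=0 W=1
Step 6 [EW]: N:wait,E:car7-GO,S:wait,W:car3-GO | queues: N=0 E=0 S=0 W=0
Car 3 crosses at step 6

6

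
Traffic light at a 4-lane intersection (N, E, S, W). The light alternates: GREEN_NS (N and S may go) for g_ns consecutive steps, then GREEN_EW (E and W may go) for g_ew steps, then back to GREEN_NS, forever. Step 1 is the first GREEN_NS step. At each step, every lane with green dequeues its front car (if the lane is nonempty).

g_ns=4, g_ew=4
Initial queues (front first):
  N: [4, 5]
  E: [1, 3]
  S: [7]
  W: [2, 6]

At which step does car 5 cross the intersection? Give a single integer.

Step 1 [NS]: N:car4-GO,E:wait,S:car7-GO,W:wait | queues: N=1 E=2 S=0 W=2
Step 2 [NS]: N:car5-GO,E:wait,S:empty,W:wait | queues: N=0 E=2 S=0 W=2
Step 3 [NS]: N:empty,E:wait,S:empty,W:wait | queues: N=0 E=2 S=0 W=2
Step 4 [NS]: N:empty,E:wait,S:empty,W:wait | queues: N=0 E=2 S=0 W=2
Step 5 [EW]: N:wait,E:car1-GO,S:wait,W:car2-GO | queues: N=0 E=1 S=0 W=1
Step 6 [EW]: N:wait,E:car3-GO,S:wait,W:car6-GO | queues: N=0 E=0 S=0 W=0
Car 5 crosses at step 2

2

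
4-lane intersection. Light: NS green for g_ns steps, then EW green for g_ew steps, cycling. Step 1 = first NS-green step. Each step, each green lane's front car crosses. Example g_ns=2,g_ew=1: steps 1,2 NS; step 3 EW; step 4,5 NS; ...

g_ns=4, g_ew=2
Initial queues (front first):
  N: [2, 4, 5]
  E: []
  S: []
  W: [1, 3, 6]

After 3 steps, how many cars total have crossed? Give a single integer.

Answer: 3

Derivation:
Step 1 [NS]: N:car2-GO,E:wait,S:empty,W:wait | queues: N=2 E=0 S=0 W=3
Step 2 [NS]: N:car4-GO,E:wait,S:empty,W:wait | queues: N=1 E=0 S=0 W=3
Step 3 [NS]: N:car5-GO,E:wait,S:empty,W:wait | queues: N=0 E=0 S=0 W=3
Cars crossed by step 3: 3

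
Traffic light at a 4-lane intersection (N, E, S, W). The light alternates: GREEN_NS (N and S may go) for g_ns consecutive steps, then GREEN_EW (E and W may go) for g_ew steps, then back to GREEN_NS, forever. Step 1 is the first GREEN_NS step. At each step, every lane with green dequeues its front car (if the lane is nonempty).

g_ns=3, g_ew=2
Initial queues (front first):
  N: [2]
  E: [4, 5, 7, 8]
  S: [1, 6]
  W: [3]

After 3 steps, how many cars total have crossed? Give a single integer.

Step 1 [NS]: N:car2-GO,E:wait,S:car1-GO,W:wait | queues: N=0 E=4 S=1 W=1
Step 2 [NS]: N:empty,E:wait,S:car6-GO,W:wait | queues: N=0 E=4 S=0 W=1
Step 3 [NS]: N:empty,E:wait,S:empty,W:wait | queues: N=0 E=4 S=0 W=1
Cars crossed by step 3: 3

Answer: 3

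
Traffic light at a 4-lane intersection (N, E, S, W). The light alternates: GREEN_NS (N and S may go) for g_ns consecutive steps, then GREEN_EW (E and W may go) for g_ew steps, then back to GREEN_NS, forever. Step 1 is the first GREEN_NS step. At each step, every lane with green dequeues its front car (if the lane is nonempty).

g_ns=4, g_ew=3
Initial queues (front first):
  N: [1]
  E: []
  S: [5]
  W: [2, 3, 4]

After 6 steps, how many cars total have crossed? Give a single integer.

Answer: 4

Derivation:
Step 1 [NS]: N:car1-GO,E:wait,S:car5-GO,W:wait | queues: N=0 E=0 S=0 W=3
Step 2 [NS]: N:empty,E:wait,S:empty,W:wait | queues: N=0 E=0 S=0 W=3
Step 3 [NS]: N:empty,E:wait,S:empty,W:wait | queues: N=0 E=0 S=0 W=3
Step 4 [NS]: N:empty,E:wait,S:empty,W:wait | queues: N=0 E=0 S=0 W=3
Step 5 [EW]: N:wait,E:empty,S:wait,W:car2-GO | queues: N=0 E=0 S=0 W=2
Step 6 [EW]: N:wait,E:empty,S:wait,W:car3-GO | queues: N=0 E=0 S=0 W=1
Cars crossed by step 6: 4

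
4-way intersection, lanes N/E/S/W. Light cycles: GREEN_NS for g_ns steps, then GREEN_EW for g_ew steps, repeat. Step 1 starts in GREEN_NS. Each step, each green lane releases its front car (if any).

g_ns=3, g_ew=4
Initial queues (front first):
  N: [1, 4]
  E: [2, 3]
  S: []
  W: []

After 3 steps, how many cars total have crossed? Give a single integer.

Step 1 [NS]: N:car1-GO,E:wait,S:empty,W:wait | queues: N=1 E=2 S=0 W=0
Step 2 [NS]: N:car4-GO,E:wait,S:empty,W:wait | queues: N=0 E=2 S=0 W=0
Step 3 [NS]: N:empty,E:wait,S:empty,W:wait | queues: N=0 E=2 S=0 W=0
Cars crossed by step 3: 2

Answer: 2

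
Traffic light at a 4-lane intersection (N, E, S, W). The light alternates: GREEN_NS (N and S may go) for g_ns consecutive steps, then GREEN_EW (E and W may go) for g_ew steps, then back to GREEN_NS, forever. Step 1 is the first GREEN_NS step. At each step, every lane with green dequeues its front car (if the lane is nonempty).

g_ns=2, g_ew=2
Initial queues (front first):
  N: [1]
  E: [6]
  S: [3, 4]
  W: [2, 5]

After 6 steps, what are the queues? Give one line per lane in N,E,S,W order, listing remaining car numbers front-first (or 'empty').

Step 1 [NS]: N:car1-GO,E:wait,S:car3-GO,W:wait | queues: N=0 E=1 S=1 W=2
Step 2 [NS]: N:empty,E:wait,S:car4-GO,W:wait | queues: N=0 E=1 S=0 W=2
Step 3 [EW]: N:wait,E:car6-GO,S:wait,W:car2-GO | queues: N=0 E=0 S=0 W=1
Step 4 [EW]: N:wait,E:empty,S:wait,W:car5-GO | queues: N=0 E=0 S=0 W=0

N: empty
E: empty
S: empty
W: empty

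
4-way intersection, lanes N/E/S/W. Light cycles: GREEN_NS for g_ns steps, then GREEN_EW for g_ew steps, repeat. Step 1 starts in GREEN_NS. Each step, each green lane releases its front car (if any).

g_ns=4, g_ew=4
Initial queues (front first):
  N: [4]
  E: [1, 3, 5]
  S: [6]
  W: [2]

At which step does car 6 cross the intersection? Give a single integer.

Step 1 [NS]: N:car4-GO,E:wait,S:car6-GO,W:wait | queues: N=0 E=3 S=0 W=1
Step 2 [NS]: N:empty,E:wait,S:empty,W:wait | queues: N=0 E=3 S=0 W=1
Step 3 [NS]: N:empty,E:wait,S:empty,W:wait | queues: N=0 E=3 S=0 W=1
Step 4 [NS]: N:empty,E:wait,S:empty,W:wait | queues: N=0 E=3 S=0 W=1
Step 5 [EW]: N:wait,E:car1-GO,S:wait,W:car2-GO | queues: N=0 E=2 S=0 W=0
Step 6 [EW]: N:wait,E:car3-GO,S:wait,W:empty | queues: N=0 E=1 S=0 W=0
Step 7 [EW]: N:wait,E:car5-GO,S:wait,W:empty | queues: N=0 E=0 S=0 W=0
Car 6 crosses at step 1

1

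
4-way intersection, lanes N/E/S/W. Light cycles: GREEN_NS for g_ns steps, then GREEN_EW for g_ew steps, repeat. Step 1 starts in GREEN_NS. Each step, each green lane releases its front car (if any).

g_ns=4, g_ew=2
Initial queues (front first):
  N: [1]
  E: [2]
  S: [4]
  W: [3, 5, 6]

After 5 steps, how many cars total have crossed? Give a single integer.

Step 1 [NS]: N:car1-GO,E:wait,S:car4-GO,W:wait | queues: N=0 E=1 S=0 W=3
Step 2 [NS]: N:empty,E:wait,S:empty,W:wait | queues: N=0 E=1 S=0 W=3
Step 3 [NS]: N:empty,E:wait,S:empty,W:wait | queues: N=0 E=1 S=0 W=3
Step 4 [NS]: N:empty,E:wait,S:empty,W:wait | queues: N=0 E=1 S=0 W=3
Step 5 [EW]: N:wait,E:car2-GO,S:wait,W:car3-GO | queues: N=0 E=0 S=0 W=2
Cars crossed by step 5: 4

Answer: 4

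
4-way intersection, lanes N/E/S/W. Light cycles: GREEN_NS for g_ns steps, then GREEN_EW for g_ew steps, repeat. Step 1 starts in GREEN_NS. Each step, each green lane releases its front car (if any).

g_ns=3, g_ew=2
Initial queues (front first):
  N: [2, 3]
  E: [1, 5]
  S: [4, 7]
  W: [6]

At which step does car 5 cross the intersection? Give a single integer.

Step 1 [NS]: N:car2-GO,E:wait,S:car4-GO,W:wait | queues: N=1 E=2 S=1 W=1
Step 2 [NS]: N:car3-GO,E:wait,S:car7-GO,W:wait | queues: N=0 E=2 S=0 W=1
Step 3 [NS]: N:empty,E:wait,S:empty,W:wait | queues: N=0 E=2 S=0 W=1
Step 4 [EW]: N:wait,E:car1-GO,S:wait,W:car6-GO | queues: N=0 E=1 S=0 W=0
Step 5 [EW]: N:wait,E:car5-GO,S:wait,W:empty | queues: N=0 E=0 S=0 W=0
Car 5 crosses at step 5

5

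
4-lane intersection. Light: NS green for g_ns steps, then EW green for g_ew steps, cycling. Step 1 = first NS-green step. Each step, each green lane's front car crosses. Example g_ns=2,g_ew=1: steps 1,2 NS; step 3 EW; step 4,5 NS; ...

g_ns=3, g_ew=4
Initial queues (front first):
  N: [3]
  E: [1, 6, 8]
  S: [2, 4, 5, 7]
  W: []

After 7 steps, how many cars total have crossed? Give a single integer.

Answer: 7

Derivation:
Step 1 [NS]: N:car3-GO,E:wait,S:car2-GO,W:wait | queues: N=0 E=3 S=3 W=0
Step 2 [NS]: N:empty,E:wait,S:car4-GO,W:wait | queues: N=0 E=3 S=2 W=0
Step 3 [NS]: N:empty,E:wait,S:car5-GO,W:wait | queues: N=0 E=3 S=1 W=0
Step 4 [EW]: N:wait,E:car1-GO,S:wait,W:empty | queues: N=0 E=2 S=1 W=0
Step 5 [EW]: N:wait,E:car6-GO,S:wait,W:empty | queues: N=0 E=1 S=1 W=0
Step 6 [EW]: N:wait,E:car8-GO,S:wait,W:empty | queues: N=0 E=0 S=1 W=0
Step 7 [EW]: N:wait,E:empty,S:wait,W:empty | queues: N=0 E=0 S=1 W=0
Cars crossed by step 7: 7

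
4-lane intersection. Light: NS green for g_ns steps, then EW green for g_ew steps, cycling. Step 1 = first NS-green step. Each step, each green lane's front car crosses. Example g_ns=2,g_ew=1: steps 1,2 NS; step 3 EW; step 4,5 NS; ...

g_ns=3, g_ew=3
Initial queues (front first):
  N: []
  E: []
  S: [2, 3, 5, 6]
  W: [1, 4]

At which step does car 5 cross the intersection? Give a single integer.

Step 1 [NS]: N:empty,E:wait,S:car2-GO,W:wait | queues: N=0 E=0 S=3 W=2
Step 2 [NS]: N:empty,E:wait,S:car3-GO,W:wait | queues: N=0 E=0 S=2 W=2
Step 3 [NS]: N:empty,E:wait,S:car5-GO,W:wait | queues: N=0 E=0 S=1 W=2
Step 4 [EW]: N:wait,E:empty,S:wait,W:car1-GO | queues: N=0 E=0 S=1 W=1
Step 5 [EW]: N:wait,E:empty,S:wait,W:car4-GO | queues: N=0 E=0 S=1 W=0
Step 6 [EW]: N:wait,E:empty,S:wait,W:empty | queues: N=0 E=0 S=1 W=0
Step 7 [NS]: N:empty,E:wait,S:car6-GO,W:wait | queues: N=0 E=0 S=0 W=0
Car 5 crosses at step 3

3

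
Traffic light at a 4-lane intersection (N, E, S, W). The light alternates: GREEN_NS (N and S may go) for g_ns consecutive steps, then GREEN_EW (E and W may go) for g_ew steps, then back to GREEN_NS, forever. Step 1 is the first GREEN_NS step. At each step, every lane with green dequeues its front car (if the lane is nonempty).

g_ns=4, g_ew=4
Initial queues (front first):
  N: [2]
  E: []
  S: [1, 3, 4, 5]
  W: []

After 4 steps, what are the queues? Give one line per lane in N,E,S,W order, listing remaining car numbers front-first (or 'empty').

Step 1 [NS]: N:car2-GO,E:wait,S:car1-GO,W:wait | queues: N=0 E=0 S=3 W=0
Step 2 [NS]: N:empty,E:wait,S:car3-GO,W:wait | queues: N=0 E=0 S=2 W=0
Step 3 [NS]: N:empty,E:wait,S:car4-GO,W:wait | queues: N=0 E=0 S=1 W=0
Step 4 [NS]: N:empty,E:wait,S:car5-GO,W:wait | queues: N=0 E=0 S=0 W=0

N: empty
E: empty
S: empty
W: empty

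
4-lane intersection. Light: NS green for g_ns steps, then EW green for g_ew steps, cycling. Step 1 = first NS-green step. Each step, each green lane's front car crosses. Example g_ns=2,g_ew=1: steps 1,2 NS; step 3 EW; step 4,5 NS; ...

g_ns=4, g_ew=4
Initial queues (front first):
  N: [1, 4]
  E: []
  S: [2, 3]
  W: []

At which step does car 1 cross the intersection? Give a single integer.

Step 1 [NS]: N:car1-GO,E:wait,S:car2-GO,W:wait | queues: N=1 E=0 S=1 W=0
Step 2 [NS]: N:car4-GO,E:wait,S:car3-GO,W:wait | queues: N=0 E=0 S=0 W=0
Car 1 crosses at step 1

1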